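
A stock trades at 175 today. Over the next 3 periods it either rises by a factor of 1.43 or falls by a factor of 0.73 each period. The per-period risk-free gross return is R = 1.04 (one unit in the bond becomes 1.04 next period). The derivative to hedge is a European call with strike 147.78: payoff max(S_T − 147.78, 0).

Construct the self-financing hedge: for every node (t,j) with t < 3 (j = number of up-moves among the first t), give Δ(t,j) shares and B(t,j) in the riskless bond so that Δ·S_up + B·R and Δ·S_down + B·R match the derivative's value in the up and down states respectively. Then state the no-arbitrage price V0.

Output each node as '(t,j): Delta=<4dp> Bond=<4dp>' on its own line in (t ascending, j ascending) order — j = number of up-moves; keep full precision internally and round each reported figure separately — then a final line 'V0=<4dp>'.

Risk-neutral probability p* = (R−d)/(u−d) = (1.04−0.73)/(1.43−0.73) = 0.4429.
Terminal values V(3,·): V(3,0)=0.0000, V(3,1)=0.0000, V(3,2)=113.4560, V(3,3)=363.9562
Node (2,0) S=93.2575: V=(p*·0.0000+(1−p*)·0.0000)/1.04=0.0000; Δ=(0.0000−0.0000)/(133.3582−68.0780)=0.0000; B=V−Δ·S=0.0000
Node (2,1) S=182.6825: V=(p*·113.4560+(1−p*)·0.0000)/1.04=48.3123; Δ=(113.4560−0.0000)/(261.2360−133.3582)=0.8872; B=V−Δ·S=-113.7677
Node (2,2) S=357.8575: V=(p*·363.9562+(1−p*)·113.4560)/1.04=215.7613; Δ=(363.9562−113.4560)/(511.7362−261.2360)=1.0000; B=V−Δ·S=-142.0962
Node (1,0) S=127.7500: V=(p*·48.3123+(1−p*)·0.0000)/1.04=20.5725; Δ=(48.3123−0.0000)/(182.6825−93.2575)=0.5403; B=V−Δ·S=-48.4450
Node (1,1) S=250.2500: V=(p*·215.7613+(1−p*)·48.3123)/1.04=117.7580; Δ=(215.7613−48.3123)/(357.8575−182.6825)=0.9559; B=V−Δ·S=-121.4549
Node (0,0) S=175.0000: V=(p*·117.7580+(1−p*)·20.5725)/1.04=61.1652; Δ=(117.7580−20.5725)/(250.2500−127.7500)=0.7934; B=V−Δ·S=-77.6711
The time-0 hedge costs 61.1652, which is the no-arbitrage price.

(0,0): Delta=0.7934 Bond=-77.6711
(1,0): Delta=0.5403 Bond=-48.4450
(1,1): Delta=0.9559 Bond=-121.4549
(2,0): Delta=0.0000 Bond=0.0000
(2,1): Delta=0.8872 Bond=-113.7677
(2,2): Delta=1.0000 Bond=-142.0962
V0=61.1652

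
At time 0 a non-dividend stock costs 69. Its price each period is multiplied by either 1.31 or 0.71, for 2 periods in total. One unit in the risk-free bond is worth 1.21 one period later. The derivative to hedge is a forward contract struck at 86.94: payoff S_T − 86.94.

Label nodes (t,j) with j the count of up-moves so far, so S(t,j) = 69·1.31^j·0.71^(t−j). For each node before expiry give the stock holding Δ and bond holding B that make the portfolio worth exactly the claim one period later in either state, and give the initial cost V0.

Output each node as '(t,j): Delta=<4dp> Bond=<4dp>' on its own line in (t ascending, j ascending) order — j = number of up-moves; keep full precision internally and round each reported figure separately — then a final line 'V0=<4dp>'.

(0,0): Delta=1.0000 Bond=-59.3812
(1,0): Delta=1.0000 Bond=-71.8512
(1,1): Delta=1.0000 Bond=-71.8512
V0=9.6188

No-arbitrage ⇒ martingale measure with p* = (R−d)/(u−d) = 0.8333.
Terminal values V(2,·): V(2,0)=-52.1571, V(2,1)=-22.7631, V(2,2)=31.4709
  t=1,j=0: stock 48.9900 → up 64.1769 (V=-22.7631), down 34.7829 (V=-52.1571). Price -22.8612; hedge Δ=1.0000, bond B=-71.8512.
  t=1,j=1: stock 90.3900 → up 118.4109 (V=31.4709), down 64.1769 (V=-22.7631). Price 18.5388; hedge Δ=1.0000, bond B=-71.8512.
  t=0,j=0: stock 69.0000 → up 90.3900 (V=18.5388), down 48.9900 (V=-22.8612). Price 9.6188; hedge Δ=1.0000, bond B=-59.3812.
Check: Δ(0,0)·S0 + B(0,0) = 9.6188 = V0.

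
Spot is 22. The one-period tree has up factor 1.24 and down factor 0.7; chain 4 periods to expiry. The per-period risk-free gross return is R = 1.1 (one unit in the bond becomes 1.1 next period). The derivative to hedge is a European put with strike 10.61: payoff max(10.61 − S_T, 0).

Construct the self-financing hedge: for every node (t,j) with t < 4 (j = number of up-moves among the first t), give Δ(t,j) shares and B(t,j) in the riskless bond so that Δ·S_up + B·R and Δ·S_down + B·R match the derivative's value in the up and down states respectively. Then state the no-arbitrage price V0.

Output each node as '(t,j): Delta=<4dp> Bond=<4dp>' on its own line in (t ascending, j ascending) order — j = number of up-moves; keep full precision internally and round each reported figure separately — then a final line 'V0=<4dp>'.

(0,0): Delta=-0.0163 Bond=0.4198
(1,0): Delta=-0.0750 Bond=1.3661
(1,1): Delta=-0.0047 Bond=0.1453
(2,0): Delta=-0.3099 Bond=4.0347
(2,1): Delta=-0.0286 Bond=0.6165
(2,2): Delta=0.0000 Bond=0.0000
(3,0): Delta=-1.0000 Bond=9.6455
(3,1): Delta=-0.1736 Bond=2.6156
(3,2): Delta=0.0000 Bond=0.0000
(3,3): Delta=0.0000 Bond=0.0000
V0=0.0606

Risk-neutral probability p* = (R−d)/(u−d) = (1.1−0.7)/(1.24−0.7) = 0.7407.
Payoff layer (t=4): V(4,0)=5.3278, V(4,1)=1.2530, V(4,2)=0.0000, V(4,3)=0.0000, V(4,4)=0.0000
(3,0): S=7.5460. Δ = (V_up−V_dn)/(S_up−S_dn) = (1.2530−5.3278)/(9.3570−5.2822) = -1.0000. V = [p*·1.2530 + (1−p*)·5.3278]/1.1 = 2.0995. B = V − Δ·S = 9.6455.
(3,1): S=13.3672. Δ = (V_up−V_dn)/(S_up−S_dn) = (0.0000−1.2530)/(16.5753−9.3570) = -0.1736. V = [p*·0.0000 + (1−p*)·1.2530]/1.1 = 0.2953. B = V − Δ·S = 2.6156.
(3,2): S=23.6790. Δ = (V_up−V_dn)/(S_up−S_dn) = (0.0000−0.0000)/(29.3620−16.5753) = 0.0000. V = [p*·0.0000 + (1−p*)·0.0000]/1.1 = 0.0000. B = V − Δ·S = 0.0000.
(3,3): S=41.9457. Δ = (V_up−V_dn)/(S_up−S_dn) = (0.0000−0.0000)/(52.0127−29.3620) = 0.0000. V = [p*·0.0000 + (1−p*)·0.0000]/1.1 = 0.0000. B = V − Δ·S = 0.0000.
(2,0): S=10.7800. Δ = (V_up−V_dn)/(S_up−S_dn) = (0.2953−2.0995)/(13.3672−7.5460) = -0.3099. V = [p*·0.2953 + (1−p*)·2.0995]/1.1 = 0.6937. B = V − Δ·S = 4.0347.
(2,1): S=19.0960. Δ = (V_up−V_dn)/(S_up−S_dn) = (0.0000−0.2953)/(23.6790−13.3672) = -0.0286. V = [p*·0.0000 + (1−p*)·0.2953]/1.1 = 0.0696. B = V − Δ·S = 0.6165.
(2,2): S=33.8272. Δ = (V_up−V_dn)/(S_up−S_dn) = (0.0000−0.0000)/(41.9457−23.6790) = 0.0000. V = [p*·0.0000 + (1−p*)·0.0000]/1.1 = 0.0000. B = V − Δ·S = 0.0000.
(1,0): S=15.4000. Δ = (V_up−V_dn)/(S_up−S_dn) = (0.0696−0.6937)/(19.0960−10.7800) = -0.0750. V = [p*·0.0696 + (1−p*)·0.6937]/1.1 = 0.2104. B = V − Δ·S = 1.3661.
(1,1): S=27.2800. Δ = (V_up−V_dn)/(S_up−S_dn) = (0.0000−0.0696)/(33.8272−19.0960) = -0.0047. V = [p*·0.0000 + (1−p*)·0.0696]/1.1 = 0.0164. B = V − Δ·S = 0.1453.
(0,0): S=22.0000. Δ = (V_up−V_dn)/(S_up−S_dn) = (0.0164−0.2104)/(27.2800−15.4000) = -0.0163. V = [p*·0.0164 + (1−p*)·0.2104]/1.1 = 0.0606. B = V − Δ·S = 0.4198.
Check: Δ(0,0)·S0 + B(0,0) = 0.0606 = V0.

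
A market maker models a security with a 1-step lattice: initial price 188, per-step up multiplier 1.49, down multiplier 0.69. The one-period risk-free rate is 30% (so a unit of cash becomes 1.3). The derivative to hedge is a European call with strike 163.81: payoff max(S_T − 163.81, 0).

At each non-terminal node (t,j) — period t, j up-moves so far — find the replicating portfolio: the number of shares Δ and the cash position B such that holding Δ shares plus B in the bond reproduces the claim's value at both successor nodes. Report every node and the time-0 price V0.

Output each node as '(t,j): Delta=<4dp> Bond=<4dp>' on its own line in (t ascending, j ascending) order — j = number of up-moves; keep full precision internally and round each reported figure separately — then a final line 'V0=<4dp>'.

(0,0): Delta=0.7733 Bond=-77.1672
V0=68.2203

Under the risk-neutral measure, an up-move has probability p* = (R−d)/(u−d) = 0.7625 and values discount at R = 1.3.
At expiry t=1: V(1,0)=0.0000, V(1,1)=116.3100
(0,0): S=188.0000. Δ = (V_up−V_dn)/(S_up−S_dn) = (116.3100−0.0000)/(280.1200−129.7200) = 0.7733. V = [p*·116.3100 + (1−p*)·0.0000]/1.3 = 68.2203. B = V − Δ·S = -77.1672.
Check: Δ(0,0)·S0 + B(0,0) = 68.2203 = V0.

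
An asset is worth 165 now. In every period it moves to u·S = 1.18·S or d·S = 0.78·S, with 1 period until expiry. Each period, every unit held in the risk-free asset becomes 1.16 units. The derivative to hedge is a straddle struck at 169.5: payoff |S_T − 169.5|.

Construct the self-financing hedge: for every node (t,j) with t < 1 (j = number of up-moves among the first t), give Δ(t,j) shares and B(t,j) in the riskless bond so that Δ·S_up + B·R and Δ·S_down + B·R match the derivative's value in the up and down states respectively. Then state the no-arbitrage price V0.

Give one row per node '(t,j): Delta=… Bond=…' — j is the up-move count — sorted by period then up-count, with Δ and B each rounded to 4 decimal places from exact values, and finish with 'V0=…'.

No-arbitrage ⇒ martingale measure with p* = (R−d)/(u−d) = 0.9500.
Terminal payoffs: V(1,0)=40.8000, V(1,1)=25.2000
Node (0,0) S=165.0000: V=(p*·25.2000+(1−p*)·40.8000)/1.16=22.3966; Δ=(25.2000−40.8000)/(194.7000−128.7000)=-0.2364; B=V−Δ·S=61.3966
Each (Δ,B) replicates both successor values, so the strategy is self-financing and V0 is arbitrage-free.

(0,0): Delta=-0.2364 Bond=61.3966
V0=22.3966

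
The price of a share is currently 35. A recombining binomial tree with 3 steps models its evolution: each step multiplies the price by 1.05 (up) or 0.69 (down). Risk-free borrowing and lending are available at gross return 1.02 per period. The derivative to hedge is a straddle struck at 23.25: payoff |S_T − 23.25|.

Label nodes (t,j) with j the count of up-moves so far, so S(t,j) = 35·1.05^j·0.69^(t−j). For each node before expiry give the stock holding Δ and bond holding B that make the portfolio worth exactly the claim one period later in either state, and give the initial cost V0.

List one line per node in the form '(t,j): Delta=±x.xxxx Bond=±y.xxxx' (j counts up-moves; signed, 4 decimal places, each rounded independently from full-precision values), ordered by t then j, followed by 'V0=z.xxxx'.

(0,0): Delta=0.8595 Bond=-16.7731
(1,0): Delta=-0.3022 Bond=10.9470
(1,1): Delta=0.9289 Bond=-19.6590
(2,0): Delta=-1.0000 Bond=22.7941
(2,1): Delta=-0.2605 Bond=10.1089
(2,2): Delta=1.0000 Bond=-22.7941
V0=13.3109

Under the risk-neutral measure, an up-move has probability p* = (R−d)/(u−d) = 0.9167 and values discount at R = 1.02.
Terminal values V(3,·): V(3,0)=11.7522, V(3,1)=5.7533, V(3,2)=3.3754, V(3,3)=17.2669
(2,0): S=16.6635. Δ = (V_up−V_dn)/(S_up−S_dn) = (5.7533−11.7522)/(17.4967−11.4978) = -1.0000. V = [p*·5.7533 + (1−p*)·11.7522]/1.02 = 6.1306. B = V − Δ·S = 22.7941.
(2,1): S=25.3575. Δ = (V_up−V_dn)/(S_up−S_dn) = (3.3754−5.7533)/(26.6254−17.4967) = -0.2605. V = [p*·3.3754 + (1−p*)·5.7533]/1.02 = 3.5035. B = V − Δ·S = 10.1089.
(2,2): S=38.5875. Δ = (V_up−V_dn)/(S_up−S_dn) = (17.2669−3.3754)/(40.5169−26.6254) = 1.0000. V = [p*·17.2669 + (1−p*)·3.3754]/1.02 = 15.7934. B = V − Δ·S = -22.7941.
(1,0): S=24.1500. Δ = (V_up−V_dn)/(S_up−S_dn) = (3.5035−6.1306)/(25.3575−16.6635) = -0.3022. V = [p*·3.5035 + (1−p*)·6.1306]/1.02 = 3.6494. B = V − Δ·S = 10.9470.
(1,1): S=36.7500. Δ = (V_up−V_dn)/(S_up−S_dn) = (15.7934−3.5035)/(38.5875−25.3575) = 0.9289. V = [p*·15.7934 + (1−p*)·3.5035]/1.02 = 14.4796. B = V − Δ·S = -19.6590.
(0,0): S=35.0000. Δ = (V_up−V_dn)/(S_up−S_dn) = (14.4796−3.6494)/(36.7500−24.1500) = 0.8595. V = [p*·14.4796 + (1−p*)·3.6494]/1.02 = 13.3109. B = V − Δ·S = -16.7731.
Root portfolio cost Δ·35+B reproduces V0=13.3109.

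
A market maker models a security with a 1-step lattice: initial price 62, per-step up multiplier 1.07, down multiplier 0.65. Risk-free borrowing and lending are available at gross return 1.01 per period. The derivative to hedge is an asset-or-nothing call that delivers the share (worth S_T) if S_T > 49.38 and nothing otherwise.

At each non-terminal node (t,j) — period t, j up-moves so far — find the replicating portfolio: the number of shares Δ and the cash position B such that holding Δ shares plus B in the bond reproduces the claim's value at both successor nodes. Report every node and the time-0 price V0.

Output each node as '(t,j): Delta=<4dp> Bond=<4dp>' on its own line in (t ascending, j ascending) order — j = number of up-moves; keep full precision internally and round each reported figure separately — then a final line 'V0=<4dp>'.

(0,0): Delta=2.5476 Bond=-101.6525
V0=56.2999

The replicating-portfolio and risk-neutral prices coincide; use p* = (1.01−0.65)/(1.07−0.65) = 0.8571 for the latter.
Terminal payoffs: V(1,0)=0.0000, V(1,1)=66.3400
  t=0,j=0: stock 62.0000 → up 66.3400 (V=66.3400), down 40.3000 (V=0.0000). Price 56.2999; hedge Δ=2.5476, bond B=-101.6525.
Self-financing check: at every node Δ·S+B equals the discounted successor values.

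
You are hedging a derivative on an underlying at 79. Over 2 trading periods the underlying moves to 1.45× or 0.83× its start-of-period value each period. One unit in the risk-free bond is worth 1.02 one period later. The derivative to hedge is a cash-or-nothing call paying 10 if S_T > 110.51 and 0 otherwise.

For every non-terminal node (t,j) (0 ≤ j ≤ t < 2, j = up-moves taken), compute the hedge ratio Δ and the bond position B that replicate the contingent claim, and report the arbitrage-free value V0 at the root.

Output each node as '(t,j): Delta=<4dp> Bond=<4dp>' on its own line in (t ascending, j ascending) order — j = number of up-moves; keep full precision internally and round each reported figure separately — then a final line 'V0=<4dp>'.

(0,0): Delta=0.0613 Bond=-3.9432
(1,0): Delta=0.0000 Bond=0.0000
(1,1): Delta=0.1408 Bond=-13.1246
V0=0.9027

Risk-neutral probability p* = (R−d)/(u−d) = (1.02−0.83)/(1.45−0.83) = 0.3065.
Payoff layer (t=2): V(2,0)=0.0000, V(2,1)=0.0000, V(2,2)=10.0000
  t=1,j=0: stock 65.5700 → up 95.0765 (V=0.0000), down 54.4231 (V=0.0000). Price 0.0000; hedge Δ=0.0000, bond B=0.0000.
  t=1,j=1: stock 114.5500 → up 166.0975 (V=10.0000), down 95.0765 (V=0.0000). Price 3.0044; hedge Δ=0.1408, bond B=-13.1246.
  t=0,j=0: stock 79.0000 → up 114.5500 (V=3.0044), down 65.5700 (V=0.0000). Price 0.9027; hedge Δ=0.0613, bond B=-3.9432.
Self-financing check: at every node Δ·S+B equals the discounted successor values.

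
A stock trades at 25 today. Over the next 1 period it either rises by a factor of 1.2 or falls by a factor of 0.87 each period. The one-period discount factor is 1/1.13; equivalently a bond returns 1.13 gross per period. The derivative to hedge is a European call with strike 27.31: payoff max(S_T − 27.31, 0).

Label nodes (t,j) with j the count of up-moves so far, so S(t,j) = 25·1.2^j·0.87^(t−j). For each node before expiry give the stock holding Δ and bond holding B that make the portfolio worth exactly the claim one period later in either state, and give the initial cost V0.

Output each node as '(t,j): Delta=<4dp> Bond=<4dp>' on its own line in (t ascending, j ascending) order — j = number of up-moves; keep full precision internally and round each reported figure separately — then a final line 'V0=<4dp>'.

No-arbitrage ⇒ martingale measure with p* = (R−d)/(u−d) = 0.7879.
At expiry t=1: V(1,0)=0.0000, V(1,1)=2.6900
  t=0,j=0: stock 25.0000 → up 30.0000 (V=2.6900), down 21.7500 (V=0.0000). Price 1.8756; hedge Δ=0.3261, bond B=-6.2759.
Root portfolio cost Δ·25+B reproduces V0=1.8756.

(0,0): Delta=0.3261 Bond=-6.2759
V0=1.8756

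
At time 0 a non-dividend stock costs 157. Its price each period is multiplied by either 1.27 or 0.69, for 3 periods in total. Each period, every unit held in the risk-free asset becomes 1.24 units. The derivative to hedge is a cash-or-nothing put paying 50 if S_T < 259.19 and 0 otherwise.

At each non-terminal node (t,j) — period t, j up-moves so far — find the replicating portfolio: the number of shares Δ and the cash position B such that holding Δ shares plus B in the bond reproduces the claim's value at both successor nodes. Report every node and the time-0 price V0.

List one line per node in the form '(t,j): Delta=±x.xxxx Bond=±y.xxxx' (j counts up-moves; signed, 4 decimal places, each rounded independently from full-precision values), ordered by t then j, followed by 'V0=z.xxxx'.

Under the risk-neutral measure, an up-move has probability p* = (R−d)/(u−d) = 0.9483 and values discount at R = 1.24.
Terminal payoffs: V(3,0)=50.0000, V(3,1)=50.0000, V(3,2)=50.0000, V(3,3)=0.0000
Node (2,0) S=74.7477: V=(p*·50.0000+(1−p*)·50.0000)/1.24=40.3226; Δ=(50.0000−50.0000)/(94.9296−51.5759)=0.0000; B=V−Δ·S=40.3226
Node (2,1) S=137.5791: V=(p*·50.0000+(1−p*)·50.0000)/1.24=40.3226; Δ=(50.0000−50.0000)/(174.7255−94.9296)=0.0000; B=V−Δ·S=40.3226
Node (2,2) S=253.2253: V=(p*·0.0000+(1−p*)·50.0000)/1.24=2.0857; Δ=(0.0000−50.0000)/(321.5961−174.7255)=-0.3404; B=V−Δ·S=88.2925
Node (1,0) S=108.3300: V=(p*·40.3226+(1−p*)·40.3226)/1.24=32.5182; Δ=(40.3226−40.3226)/(137.5791−74.7477)=0.0000; B=V−Δ·S=32.5182
Node (1,1) S=199.3900: V=(p*·2.0857+(1−p*)·40.3226)/1.24=3.2770; Δ=(2.0857−40.3226)/(253.2253−137.5791)=-0.3306; B=V−Δ·S=69.2027
Node (0,0) S=157.0000: V=(p*·3.2770+(1−p*)·32.5182)/1.24=3.8624; Δ=(3.2770−32.5182)/(199.3900−108.3300)=-0.3211; B=V−Δ·S=54.2784
Check: Δ(0,0)·S0 + B(0,0) = 3.8624 = V0.

(0,0): Delta=-0.3211 Bond=54.2784
(1,0): Delta=0.0000 Bond=32.5182
(1,1): Delta=-0.3306 Bond=69.2027
(2,0): Delta=0.0000 Bond=40.3226
(2,1): Delta=0.0000 Bond=40.3226
(2,2): Delta=-0.3404 Bond=88.2925
V0=3.8624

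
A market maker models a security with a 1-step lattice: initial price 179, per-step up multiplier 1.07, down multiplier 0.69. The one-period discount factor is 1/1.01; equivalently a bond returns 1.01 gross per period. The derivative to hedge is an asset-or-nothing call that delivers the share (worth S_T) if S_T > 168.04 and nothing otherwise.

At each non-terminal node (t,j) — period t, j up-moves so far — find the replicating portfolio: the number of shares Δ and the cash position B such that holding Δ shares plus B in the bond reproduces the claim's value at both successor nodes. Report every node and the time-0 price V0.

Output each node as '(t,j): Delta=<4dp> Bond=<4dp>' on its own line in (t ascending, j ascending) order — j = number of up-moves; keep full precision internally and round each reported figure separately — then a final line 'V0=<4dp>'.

The replicating-portfolio and risk-neutral prices coincide; use p* = (1.01−0.69)/(1.07−0.69) = 0.8421 for the latter.
Payoff layer (t=1): V(1,0)=0.0000, V(1,1)=191.5300
  t=0,j=0: stock 179.0000 → up 191.5300 (V=191.5300), down 123.5100 (V=0.0000). Price 159.6915; hedge Δ=2.8158, bond B=-344.3348.
Self-financing check: at every node Δ·S+B equals the discounted successor values.

(0,0): Delta=2.8158 Bond=-344.3348
V0=159.6915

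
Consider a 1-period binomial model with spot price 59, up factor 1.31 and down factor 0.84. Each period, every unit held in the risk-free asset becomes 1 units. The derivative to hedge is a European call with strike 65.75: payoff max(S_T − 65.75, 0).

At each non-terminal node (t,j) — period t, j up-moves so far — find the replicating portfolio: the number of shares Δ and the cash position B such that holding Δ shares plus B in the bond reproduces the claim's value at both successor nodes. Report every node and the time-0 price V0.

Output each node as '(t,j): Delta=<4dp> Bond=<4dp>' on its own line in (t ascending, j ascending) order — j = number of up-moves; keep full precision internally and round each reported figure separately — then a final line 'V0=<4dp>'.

Since d<R<u, set p* = (R−d)/(u−d) = 0.3404; price each node as the discounted p*-expectation of its children.
Terminal values V(1,·): V(1,0)=0.0000, V(1,1)=11.5400
Node (0,0) S=59.0000: V=(p*·11.5400+(1−p*)·0.0000)/1=3.9285; Δ=(11.5400−0.0000)/(77.2900−49.5600)=0.4162; B=V−Δ·S=-20.6247
The time-0 hedge costs 3.9285, which is the no-arbitrage price.

(0,0): Delta=0.4162 Bond=-20.6247
V0=3.9285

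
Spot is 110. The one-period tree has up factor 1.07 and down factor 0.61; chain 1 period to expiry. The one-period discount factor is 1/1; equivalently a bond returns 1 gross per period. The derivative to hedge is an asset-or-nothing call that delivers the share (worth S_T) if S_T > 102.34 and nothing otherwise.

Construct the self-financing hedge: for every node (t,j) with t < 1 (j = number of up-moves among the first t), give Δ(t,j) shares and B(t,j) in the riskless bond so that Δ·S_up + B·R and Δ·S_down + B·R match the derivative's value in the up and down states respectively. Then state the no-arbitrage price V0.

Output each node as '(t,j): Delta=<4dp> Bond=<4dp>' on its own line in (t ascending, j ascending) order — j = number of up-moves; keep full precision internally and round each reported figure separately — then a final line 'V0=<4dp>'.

(0,0): Delta=2.3261 Bond=-156.0804
V0=99.7891

Under the risk-neutral measure, an up-move has probability p* = (R−d)/(u−d) = 0.8478 and values discount at R = 1.
Payoff layer (t=1): V(1,0)=0.0000, V(1,1)=117.7000
Node (0,0) S=110.0000: V=(p*·117.7000+(1−p*)·0.0000)/1=99.7891; Δ=(117.7000−0.0000)/(117.7000−67.1000)=2.3261; B=V−Δ·S=-156.0804
The time-0 hedge costs 99.7891, which is the no-arbitrage price.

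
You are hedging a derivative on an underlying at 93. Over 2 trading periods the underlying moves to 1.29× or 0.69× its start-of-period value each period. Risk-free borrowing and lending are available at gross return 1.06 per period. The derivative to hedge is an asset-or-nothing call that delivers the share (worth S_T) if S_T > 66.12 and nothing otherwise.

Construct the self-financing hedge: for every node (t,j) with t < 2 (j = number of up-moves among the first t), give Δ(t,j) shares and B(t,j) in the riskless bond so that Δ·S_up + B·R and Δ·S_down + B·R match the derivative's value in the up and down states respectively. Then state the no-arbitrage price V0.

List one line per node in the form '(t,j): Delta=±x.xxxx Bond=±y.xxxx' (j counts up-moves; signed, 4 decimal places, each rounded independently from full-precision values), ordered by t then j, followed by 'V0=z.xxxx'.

(0,0): Delta=1.2870 Bond=-32.4776
(1,0): Delta=2.1500 Bond=-89.8077
(1,1): Delta=1.0000 Bond=0.0000
V0=87.2094

The replicating-portfolio and risk-neutral prices coincide; use p* = (1.06−0.69)/(1.29−0.69) = 0.6167 for the latter.
Payoff layer (t=2): V(2,0)=0.0000, V(2,1)=82.7793, V(2,2)=154.7613
(1,0): S=64.1700. Δ = (V_up−V_dn)/(S_up−S_dn) = (82.7793−0.0000)/(82.7793−44.2773) = 2.1500. V = [p*·82.7793 + (1−p*)·0.0000]/1.06 = 48.1578. B = V − Δ·S = -89.8077.
(1,1): S=119.9700. Δ = (V_up−V_dn)/(S_up−S_dn) = (154.7613−82.7793)/(154.7613−82.7793) = 1.0000. V = [p*·154.7613 + (1−p*)·82.7793]/1.06 = 119.9700. B = V − Δ·S = 0.0000.
(0,0): S=93.0000. Δ = (V_up−V_dn)/(S_up−S_dn) = (119.9700−48.1578)/(119.9700−64.1700) = 1.2870. V = [p*·119.9700 + (1−p*)·48.1578]/1.06 = 87.2094. B = V − Δ·S = -32.4776.
Each (Δ,B) replicates both successor values, so the strategy is self-financing and V0 is arbitrage-free.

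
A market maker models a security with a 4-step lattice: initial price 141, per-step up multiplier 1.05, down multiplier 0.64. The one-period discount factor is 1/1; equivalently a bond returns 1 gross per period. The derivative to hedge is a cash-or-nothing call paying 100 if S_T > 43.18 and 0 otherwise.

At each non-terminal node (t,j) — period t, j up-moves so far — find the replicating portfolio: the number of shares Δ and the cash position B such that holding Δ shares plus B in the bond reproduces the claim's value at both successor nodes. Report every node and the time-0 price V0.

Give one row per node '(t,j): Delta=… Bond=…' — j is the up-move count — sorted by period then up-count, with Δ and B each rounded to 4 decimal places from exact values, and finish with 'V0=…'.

No-arbitrage ⇒ martingale measure with p* = (R−d)/(u−d) = 0.8780.
At expiry t=4: V(4,0)=0.0000, V(4,1)=0.0000, V(4,2)=100.0000, V(4,3)=100.0000, V(4,4)=100.0000
Node (3,0) S=36.9623: V=(p*·0.0000+(1−p*)·0.0000)/1=0.0000; Δ=(0.0000−0.0000)/(38.8104−23.6559)=0.0000; B=V−Δ·S=0.0000
Node (3,1) S=60.6413: V=(p*·100.0000+(1−p*)·0.0000)/1=87.8049; Δ=(100.0000−0.0000)/(63.6733−38.8104)=4.0221; B=V−Δ·S=-156.0976
Node (3,2) S=99.4896: V=(p*·100.0000+(1−p*)·100.0000)/1=100.0000; Δ=(100.0000−100.0000)/(104.4641−63.6733)=0.0000; B=V−Δ·S=100.0000
Node (3,3) S=163.2251: V=(p*·100.0000+(1−p*)·100.0000)/1=100.0000; Δ=(100.0000−100.0000)/(171.3864−104.4641)=0.0000; B=V−Δ·S=100.0000
Node (2,0) S=57.7536: V=(p*·87.8049+(1−p*)·0.0000)/1=77.0970; Δ=(87.8049−0.0000)/(60.6413−36.9623)=3.7081; B=V−Δ·S=-137.0613
Node (2,1) S=94.7520: V=(p*·100.0000+(1−p*)·87.8049)/1=98.5128; Δ=(100.0000−87.8049)/(99.4896−60.6413)=0.3139; B=V−Δ·S=68.7686
Node (2,2) S=155.4525: V=(p*·100.0000+(1−p*)·100.0000)/1=100.0000; Δ=(100.0000−100.0000)/(163.2251−99.4896)=0.0000; B=V−Δ·S=100.0000
Node (1,0) S=90.2400: V=(p*·98.5128+(1−p*)·77.0970)/1=95.9011; Δ=(98.5128−77.0970)/(94.7520−57.7536)=0.5788; B=V−Δ·S=43.6674
Node (1,1) S=148.0500: V=(p*·100.0000+(1−p*)·98.5128)/1=99.8186; Δ=(100.0000−98.5128)/(155.4525−94.7520)=0.0245; B=V−Δ·S=96.1913
Node (0,0) S=141.0000: V=(p*·99.8186+(1−p*)·95.9011)/1=99.3409; Δ=(99.8186−95.9011)/(148.0500−90.2400)=0.0678; B=V−Δ·S=89.7859
Self-financing check: at every node Δ·S+B equals the discounted successor values.

(0,0): Delta=0.0678 Bond=89.7859
(1,0): Delta=0.5788 Bond=43.6674
(1,1): Delta=0.0245 Bond=96.1913
(2,0): Delta=3.7081 Bond=-137.0613
(2,1): Delta=0.3139 Bond=68.7686
(2,2): Delta=0.0000 Bond=100.0000
(3,0): Delta=0.0000 Bond=0.0000
(3,1): Delta=4.0221 Bond=-156.0976
(3,2): Delta=0.0000 Bond=100.0000
(3,3): Delta=0.0000 Bond=100.0000
V0=99.3409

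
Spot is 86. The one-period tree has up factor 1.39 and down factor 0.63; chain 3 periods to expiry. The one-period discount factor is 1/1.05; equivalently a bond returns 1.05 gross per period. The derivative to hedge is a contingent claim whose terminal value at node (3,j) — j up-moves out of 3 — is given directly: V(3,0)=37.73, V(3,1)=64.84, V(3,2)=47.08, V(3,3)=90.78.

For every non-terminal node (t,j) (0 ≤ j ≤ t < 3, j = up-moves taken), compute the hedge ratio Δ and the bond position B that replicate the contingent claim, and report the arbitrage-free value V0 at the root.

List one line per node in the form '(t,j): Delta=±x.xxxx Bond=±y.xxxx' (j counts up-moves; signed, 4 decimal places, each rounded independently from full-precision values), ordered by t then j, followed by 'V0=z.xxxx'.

Risk-neutral probability p* = (R−d)/(u−d) = (1.05−0.63)/(1.39−0.63) = 0.5526.
At expiry t=3: V(3,0)=37.7300, V(3,1)=64.8400, V(3,2)=47.0800, V(3,3)=90.7800
(2,0): S=34.1334. Δ = (V_up−V_dn)/(S_up−S_dn) = (64.8400−37.7300)/(47.4454−21.5040) = 1.0450. V = [p*·64.8400 + (1−p*)·37.7300]/1.05 = 50.2018. B = V − Δ·S = 14.5307.
(2,1): S=75.3102. Δ = (V_up−V_dn)/(S_up−S_dn) = (47.0800−64.8400)/(104.6812−47.4454) = -0.3103. V = [p*·47.0800 + (1−p*)·64.8400]/1.05 = 52.4050. B = V − Δ·S = 75.7734.
(2,2): S=166.1606. Δ = (V_up−V_dn)/(S_up−S_dn) = (90.7800−47.0800)/(230.9632−104.6812) = 0.3461. V = [p*·90.7800 + (1−p*)·47.0800]/1.05 = 67.8381. B = V − Δ·S = 10.3381.
(1,0): S=54.1800. Δ = (V_up−V_dn)/(S_up−S_dn) = (52.4050−50.2018)/(75.3102−34.1334) = 0.0535. V = [p*·52.4050 + (1−p*)·50.2018]/1.05 = 48.9708. B = V − Δ·S = 46.0718.
(1,1): S=119.5400. Δ = (V_up−V_dn)/(S_up−S_dn) = (67.8381−52.4050)/(166.1606−75.3102) = 0.1699. V = [p*·67.8381 + (1−p*)·52.4050]/1.05 = 58.0322. B = V − Δ·S = 37.7255.
(0,0): S=86.0000. Δ = (V_up−V_dn)/(S_up−S_dn) = (58.0322−48.9708)/(119.5400−54.1800) = 0.1386. V = [p*·58.0322 + (1−p*)·48.9708]/1.05 = 51.4080. B = V − Δ·S = 39.4851.
Check: Δ(0,0)·S0 + B(0,0) = 51.4080 = V0.

(0,0): Delta=0.1386 Bond=39.4851
(1,0): Delta=0.0535 Bond=46.0718
(1,1): Delta=0.1699 Bond=37.7255
(2,0): Delta=1.0450 Bond=14.5307
(2,1): Delta=-0.3103 Bond=75.7734
(2,2): Delta=0.3461 Bond=10.3381
V0=51.4080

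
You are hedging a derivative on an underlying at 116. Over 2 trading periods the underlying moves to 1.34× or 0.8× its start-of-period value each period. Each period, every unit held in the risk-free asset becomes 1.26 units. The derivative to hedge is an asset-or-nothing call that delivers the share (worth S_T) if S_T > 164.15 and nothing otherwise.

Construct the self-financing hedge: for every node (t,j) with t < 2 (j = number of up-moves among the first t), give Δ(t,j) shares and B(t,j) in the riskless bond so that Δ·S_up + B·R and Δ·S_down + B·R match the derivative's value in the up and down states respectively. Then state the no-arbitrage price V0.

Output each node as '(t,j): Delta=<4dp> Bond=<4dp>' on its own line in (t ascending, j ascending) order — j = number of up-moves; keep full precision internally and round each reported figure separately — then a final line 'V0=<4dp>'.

Risk-neutral probability p* = (R−d)/(u−d) = (1.26−0.8)/(1.34−0.8) = 0.8519.
Terminal payoffs: V(2,0)=0.0000, V(2,1)=0.0000, V(2,2)=208.2896
  t=1,j=0: stock 92.8000 → up 124.3520 (V=0.0000), down 74.2400 (V=0.0000). Price 0.0000; hedge Δ=0.0000, bond B=0.0000.
  t=1,j=1: stock 155.4400 → up 208.2896 (V=208.2896), down 124.3520 (V=0.0000). Price 140.8190; hedge Δ=2.4815, bond B=-244.9025.
  t=0,j=0: stock 116.0000 → up 155.4400 (V=140.8190), down 92.8000 (V=0.0000). Price 95.2039; hedge Δ=2.2481, bond B=-165.5720.
Check: Δ(0,0)·S0 + B(0,0) = 95.2039 = V0.

(0,0): Delta=2.2481 Bond=-165.5720
(1,0): Delta=0.0000 Bond=0.0000
(1,1): Delta=2.4815 Bond=-244.9025
V0=95.2039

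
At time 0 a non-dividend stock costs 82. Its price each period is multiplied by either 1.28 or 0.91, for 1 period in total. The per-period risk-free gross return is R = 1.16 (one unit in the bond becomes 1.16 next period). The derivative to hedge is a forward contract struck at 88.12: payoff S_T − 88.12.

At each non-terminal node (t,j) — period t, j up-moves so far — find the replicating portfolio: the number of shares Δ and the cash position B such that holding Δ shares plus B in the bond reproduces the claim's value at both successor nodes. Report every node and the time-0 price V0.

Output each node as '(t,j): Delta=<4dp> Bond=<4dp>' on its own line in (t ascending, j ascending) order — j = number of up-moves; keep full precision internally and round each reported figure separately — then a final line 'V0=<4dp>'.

(0,0): Delta=1.0000 Bond=-75.9655
V0=6.0345

Risk-neutral probability p* = (R−d)/(u−d) = (1.16−0.91)/(1.28−0.91) = 0.6757.
Terminal payoffs: V(1,0)=-13.5000, V(1,1)=16.8400
Node (0,0) S=82.0000: V=(p*·16.8400+(1−p*)·-13.5000)/1.16=6.0345; Δ=(16.8400−-13.5000)/(104.9600−74.6200)=1.0000; B=V−Δ·S=-75.9655
The time-0 hedge costs 6.0345, which is the no-arbitrage price.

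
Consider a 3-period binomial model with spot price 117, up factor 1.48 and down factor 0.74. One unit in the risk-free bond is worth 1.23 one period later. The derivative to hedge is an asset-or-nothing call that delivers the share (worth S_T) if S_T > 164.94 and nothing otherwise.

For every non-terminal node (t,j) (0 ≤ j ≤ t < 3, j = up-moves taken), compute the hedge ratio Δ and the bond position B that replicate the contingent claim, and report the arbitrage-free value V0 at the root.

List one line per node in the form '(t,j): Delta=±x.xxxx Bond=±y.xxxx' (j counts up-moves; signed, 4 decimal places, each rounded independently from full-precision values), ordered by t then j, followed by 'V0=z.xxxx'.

Since d<R<u, set p* = (R−d)/(u−d) = 0.6622; price each node as the discounted p*-expectation of its children.
At expiry t=3: V(3,0)=0.0000, V(3,1)=0.0000, V(3,2)=189.6448, V(3,3)=379.2897
  t=2,j=0: stock 64.0692 → up 94.8224 (V=0.0000), down 47.4112 (V=0.0000). Price 0.0000; hedge Δ=0.0000, bond B=0.0000.
  t=2,j=1: stock 128.1384 → up 189.6448 (V=189.6448), down 94.8224 (V=0.0000). Price 102.0940; hedge Δ=2.0000, bond B=-154.1828.
  t=2,j=2: stock 256.2768 → up 379.2897 (V=379.2897), down 189.6448 (V=189.6448). Price 256.2768; hedge Δ=1.0000, bond B=0.0000.
  t=1,j=0: stock 86.5800 → up 128.1384 (V=102.0940), down 64.0692 (V=0.0000). Price 54.9616; hedge Δ=1.5935, bond B=-83.0033.
  t=1,j=1: stock 173.1600 → up 256.2768 (V=256.2768), down 128.1384 (V=102.0940). Price 166.0065; hedge Δ=1.2033, bond B=-42.3486.
  t=0,j=0: stock 117.0000 → up 173.1600 (V=166.0065), down 86.5800 (V=54.9616). Price 104.4645; hedge Δ=1.2826, bond B=-45.5962.
Check: Δ(0,0)·S0 + B(0,0) = 104.4645 = V0.

(0,0): Delta=1.2826 Bond=-45.5962
(1,0): Delta=1.5935 Bond=-83.0033
(1,1): Delta=1.2033 Bond=-42.3486
(2,0): Delta=0.0000 Bond=0.0000
(2,1): Delta=2.0000 Bond=-154.1828
(2,2): Delta=1.0000 Bond=0.0000
V0=104.4645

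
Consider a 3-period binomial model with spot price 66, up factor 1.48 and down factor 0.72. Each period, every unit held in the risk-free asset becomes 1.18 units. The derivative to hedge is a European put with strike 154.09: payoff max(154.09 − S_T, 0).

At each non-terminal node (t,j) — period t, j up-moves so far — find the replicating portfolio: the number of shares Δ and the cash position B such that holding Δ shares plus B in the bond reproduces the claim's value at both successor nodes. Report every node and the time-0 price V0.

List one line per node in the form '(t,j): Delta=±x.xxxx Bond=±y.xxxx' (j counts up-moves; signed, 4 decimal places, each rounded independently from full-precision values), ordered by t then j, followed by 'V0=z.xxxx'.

Under the risk-neutral measure, an up-move has probability p* = (R−d)/(u−d) = 0.6053 and values discount at R = 1.18.
At expiry t=3: V(3,0)=129.4556, V(3,1)=103.4527, V(3,2)=50.0022, V(3,3)=0.0000
(2,0): S=34.2144. Δ = (V_up−V_dn)/(S_up−S_dn) = (103.4527−129.4556)/(50.6373−24.6344) = -1.0000. V = [p*·103.4527 + (1−p*)·129.4556]/1.18 = 96.3703. B = V − Δ·S = 130.5847.
(2,1): S=70.3296. Δ = (V_up−V_dn)/(S_up−S_dn) = (50.0022−103.4527)/(104.0878−50.6373) = -1.0000. V = [p*·50.0022 + (1−p*)·103.4527]/1.18 = 60.2551. B = V − Δ·S = 130.5847.
(2,2): S=144.5664. Δ = (V_up−V_dn)/(S_up−S_dn) = (0.0000−50.0022)/(213.9583−104.0878) = -0.4551. V = [p*·0.0000 + (1−p*)·50.0022]/1.18 = 16.7269. B = V − Δ·S = 82.5192.
(1,0): S=47.5200. Δ = (V_up−V_dn)/(S_up−S_dn) = (60.2551−96.3703)/(70.3296−34.2144) = -1.0000. V = [p*·60.2551 + (1−p*)·96.3703]/1.18 = 63.1450. B = V − Δ·S = 110.6650.
(1,1): S=97.6800. Δ = (V_up−V_dn)/(S_up−S_dn) = (16.7269−60.2551)/(144.5664−70.3296) = -0.5863. V = [p*·16.7269 + (1−p*)·60.2551]/1.18 = 28.7365. B = V − Δ·S = 86.0106.
(0,0): S=66.0000. Δ = (V_up−V_dn)/(S_up−S_dn) = (28.7365−63.1450)/(97.6800−47.5200) = -0.6860. V = [p*·28.7365 + (1−p*)·63.1450]/1.18 = 35.8634. B = V − Δ·S = 81.1378.
The time-0 hedge costs 35.8634, which is the no-arbitrage price.

(0,0): Delta=-0.6860 Bond=81.1378
(1,0): Delta=-1.0000 Bond=110.6650
(1,1): Delta=-0.5863 Bond=86.0106
(2,0): Delta=-1.0000 Bond=130.5847
(2,1): Delta=-1.0000 Bond=130.5847
(2,2): Delta=-0.4551 Bond=82.5192
V0=35.8634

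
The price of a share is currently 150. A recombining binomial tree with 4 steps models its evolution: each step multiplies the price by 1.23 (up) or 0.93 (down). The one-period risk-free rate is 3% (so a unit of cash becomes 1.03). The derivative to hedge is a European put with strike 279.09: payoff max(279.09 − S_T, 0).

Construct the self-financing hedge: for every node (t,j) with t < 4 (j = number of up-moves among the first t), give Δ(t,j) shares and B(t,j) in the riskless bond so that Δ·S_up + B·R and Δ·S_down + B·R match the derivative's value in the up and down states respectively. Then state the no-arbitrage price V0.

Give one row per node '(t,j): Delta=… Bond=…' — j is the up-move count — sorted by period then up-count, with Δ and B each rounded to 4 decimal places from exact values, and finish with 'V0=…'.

(0,0): Delta=-0.9516 Bond=241.4146
(1,0): Delta=-1.0000 Bond=255.4069
(1,1): Delta=-0.8784 Bond=235.1575
(2,0): Delta=-1.0000 Bond=263.0691
(2,1): Delta=-1.0000 Bond=263.0691
(2,2): Delta=-0.6946 Bond=200.4984
(3,0): Delta=-1.0000 Bond=270.9612
(3,1): Delta=-1.0000 Bond=270.9612
(3,2): Delta=-1.0000 Bond=270.9612
(3,3): Delta=-0.2329 Bond=77.6176
V0=98.6725

Since d<R<u, set p* = (R−d)/(u−d) = 0.3333; price each node as the discounted p*-expectation of its children.
At expiry t=4: V(4,0)=166.8822, V(4,1)=130.6861, V(4,2)=82.8139, V(4,3)=19.4991, V(4,4)=0.0000
  t=3,j=0: stock 120.6536 → up 148.4039 (V=130.6861), down 112.2078 (V=166.8822). Price 150.3076; hedge Δ=-1.0000, bond B=270.9612.
  t=3,j=1: stock 159.5741 → up 196.2761 (V=82.8139), down 148.4039 (V=130.6861). Price 111.3871; hedge Δ=-1.0000, bond B=270.9612.
  t=3,j=2: stock 211.0495 → up 259.5909 (V=19.4991), down 196.2761 (V=82.8139). Price 59.9116; hedge Δ=-1.0000, bond B=270.9612.
  t=3,j=3: stock 279.1300 → up 343.3300 (V=0.0000), down 259.5909 (V=19.4991). Price 12.6207; hedge Δ=-0.2329, bond B=77.6176.
  t=2,j=0: stock 129.7350 → up 159.5741 (V=111.3871), down 120.6536 (V=150.3076). Price 133.3341; hedge Δ=-1.0000, bond B=263.0691.
  t=2,j=1: stock 171.5850 → up 211.0496 (V=59.9116), down 159.5741 (V=111.3871). Price 91.4841; hedge Δ=-1.0000, bond B=263.0691.
  t=2,j=2: stock 226.9350 → up 279.1300 (V=12.6207), down 211.0495 (V=59.9116). Price 42.8621; hedge Δ=-0.6946, bond B=200.4984.
  t=1,j=0: stock 139.5000 → up 171.5850 (V=91.4841), down 129.7350 (V=133.3341). Price 115.9069; hedge Δ=-1.0000, bond B=255.4069.
  t=1,j=1: stock 184.5000 → up 226.9350 (V=42.8621), down 171.5850 (V=91.4841). Price 73.0842; hedge Δ=-0.8784, bond B=235.1575.
  t=0,j=0: stock 150.0000 → up 184.5000 (V=73.0842), down 139.5000 (V=115.9069). Price 98.6725; hedge Δ=-0.9516, bond B=241.4146.
Each (Δ,B) replicates both successor values, so the strategy is self-financing and V0 is arbitrage-free.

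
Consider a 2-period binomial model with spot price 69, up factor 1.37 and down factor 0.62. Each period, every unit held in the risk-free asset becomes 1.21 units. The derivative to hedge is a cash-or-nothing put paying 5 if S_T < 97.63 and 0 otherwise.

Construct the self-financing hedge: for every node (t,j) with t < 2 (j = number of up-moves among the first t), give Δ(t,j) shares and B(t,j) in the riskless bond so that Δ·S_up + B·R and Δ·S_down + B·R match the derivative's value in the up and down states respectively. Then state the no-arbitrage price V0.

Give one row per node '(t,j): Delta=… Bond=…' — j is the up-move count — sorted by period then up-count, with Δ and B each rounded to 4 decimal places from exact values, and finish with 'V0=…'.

(0,0): Delta=-0.0628 Bond=5.6359
(1,0): Delta=0.0000 Bond=4.1322
(1,1): Delta=-0.0705 Bond=7.5482
V0=1.3017

Since d<R<u, set p* = (R−d)/(u−d) = 0.7867; price each node as the discounted p*-expectation of its children.
At expiry t=2: V(2,0)=5.0000, V(2,1)=5.0000, V(2,2)=0.0000
  t=1,j=0: stock 42.7800 → up 58.6086 (V=5.0000), down 26.5236 (V=5.0000). Price 4.1322; hedge Δ=0.0000, bond B=4.1322.
  t=1,j=1: stock 94.5300 → up 129.5061 (V=0.0000), down 58.6086 (V=5.0000). Price 0.8815; hedge Δ=-0.0705, bond B=7.5482.
  t=0,j=0: stock 69.0000 → up 94.5300 (V=0.8815), down 42.7800 (V=4.1322). Price 1.3017; hedge Δ=-0.0628, bond B=5.6359.
Self-financing check: at every node Δ·S+B equals the discounted successor values.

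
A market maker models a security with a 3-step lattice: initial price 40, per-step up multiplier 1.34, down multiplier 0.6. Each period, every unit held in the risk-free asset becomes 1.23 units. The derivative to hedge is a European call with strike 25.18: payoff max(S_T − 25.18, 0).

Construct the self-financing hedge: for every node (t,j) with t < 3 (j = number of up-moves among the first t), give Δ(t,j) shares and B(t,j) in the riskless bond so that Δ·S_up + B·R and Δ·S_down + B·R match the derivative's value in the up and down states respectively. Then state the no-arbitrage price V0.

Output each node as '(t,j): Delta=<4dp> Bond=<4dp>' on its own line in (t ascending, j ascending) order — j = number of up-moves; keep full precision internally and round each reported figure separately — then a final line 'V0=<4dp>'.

(0,0): Delta=0.9615 Bond=-11.7831
(1,0): Delta=0.6982 Bond=-8.1737
(1,1): Delta=0.9821 Bond=-15.5967
(2,0): Delta=0.0000 Bond=0.0000
(2,1): Delta=0.7528 Bond=-11.8091
(2,2): Delta=1.0000 Bond=-20.4715
V0=26.6763

Since d<R<u, set p* = (R−d)/(u−d) = 0.8514; price each node as the discounted p*-expectation of its children.
Terminal payoffs: V(3,0)=0.0000, V(3,1)=0.0000, V(3,2)=17.9144, V(3,3)=71.0642
Node (2,0) S=14.4000: V=(p*·0.0000+(1−p*)·0.0000)/1.23=0.0000; Δ=(0.0000−0.0000)/(19.2960−8.6400)=0.0000; B=V−Δ·S=0.0000
Node (2,1) S=32.1600: V=(p*·17.9144+(1−p*)·0.0000)/1.23=12.3996; Δ=(17.9144−0.0000)/(43.0944−19.2960)=0.7528; B=V−Δ·S=-11.8091
Node (2,2) S=71.8240: V=(p*·71.0642+(1−p*)·17.9144)/1.23=51.3525; Δ=(71.0642−17.9144)/(96.2442−43.0944)=1.0000; B=V−Δ·S=-20.4715
Node (1,0) S=24.0000: V=(p*·12.3996+(1−p*)·0.0000)/1.23=8.5824; Δ=(12.3996−0.0000)/(32.1600−14.4000)=0.6982; B=V−Δ·S=-8.1737
Node (1,1) S=53.6000: V=(p*·51.3525+(1−p*)·12.3996)/1.23=37.0424; Δ=(51.3525−12.3996)/(71.8240−32.1600)=0.9821; B=V−Δ·S=-15.5967
Node (0,0) S=40.0000: V=(p*·37.0424+(1−p*)·8.5824)/1.23=26.6763; Δ=(37.0424−8.5824)/(53.6000−24.0000)=0.9615; B=V−Δ·S=-11.7831
Each (Δ,B) replicates both successor values, so the strategy is self-financing and V0 is arbitrage-free.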